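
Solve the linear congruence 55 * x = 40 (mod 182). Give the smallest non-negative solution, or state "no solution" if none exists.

First find gcd(55, 182):
182 = 3×55 + 17
55 = 3×17 + 4
17 = 4×4 + 1
4 = 4×1 + 0
gcd = 1, so a unique solution mod 182 exists.
Back-substitute for the Bézout coefficients:
1 = 17 − 4·4
1 = −4·55 + 13·17
1 = 13·182 − 43·55
So 55·(-43) ≡ 1 (mod 182), giving 55⁻¹ ≡ 139.
x ≡ 55⁻¹·40 ≡ 139·40 ≡ 100 (mod 182).

100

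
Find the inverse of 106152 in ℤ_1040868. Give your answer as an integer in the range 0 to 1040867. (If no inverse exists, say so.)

Compute gcd(106152, 1040868):
1040868 = 9×106152 + 85500
106152 = 1×85500 + 20652
85500 = 4×20652 + 2892
20652 = 7×2892 + 408
2892 = 7×408 + 36
408 = 11×36 + 12
36 = 3×12 + 0
Since gcd = 12 > 1, 106152 is not a unit mod 1040868.

no inverse exists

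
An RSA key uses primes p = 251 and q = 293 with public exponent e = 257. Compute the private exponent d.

φ(n) = (p−1)(q−1) = 250·292 = 73000.
Need d with 257·d ≡ 1 (mod 73000). Apply the extended Euclidean algorithm:
73000 = 284*257 + 12
257 = 21*12 + 5
12 = 2*5 + 2
5 = 2*2 + 1
2 = 2*1 + 0
Back-substitute:
1 = 5 − 2·2
1 = −2·12 + 5·5
1 = 5·257 − 107·12
1 = −107·73000 + 30393·257
So 257·30393 ≡ 1 (mod 73000), hence d = 30393.

30393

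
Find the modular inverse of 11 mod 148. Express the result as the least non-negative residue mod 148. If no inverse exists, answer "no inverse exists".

27

Run Euclid on (148, 11):
148 = 13×11 + 5
11 = 2×5 + 1
5 = 5×1 + 0
Since gcd(11, 148) = 1, back-substitute to write 1 as a combination:
1 = 11 − 2·5
1 = −2·148 + 27·11
So 11·27 ≡ 1 (mod 148).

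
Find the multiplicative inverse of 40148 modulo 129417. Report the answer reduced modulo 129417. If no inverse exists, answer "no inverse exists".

Apply the Euclidean algorithm to 129417 and 40148:
129417 = 3·40148 + 8973
40148 = 4·8973 + 4256
8973 = 2·4256 + 461
4256 = 9·461 + 107
461 = 4·107 + 33
107 = 3·33 + 8
33 = 4·8 + 1
8 = 8·1 + 0
Since gcd(40148, 129417) = 1, back-substitute to write 1 as a combination:
1 = 33 − 4·8
1 = −4·107 + 13·33
1 = 13·461 − 56·107
1 = −56·4256 + 517·461
1 = 517·8973 − 1090·4256
1 = −1090·40148 + 4877·8973
1 = 4877·129417 − 15721·40148
So 40148·(-15721) ≡ 1 (mod 129417), and -15721 ≡ 113696 (mod 129417).

113696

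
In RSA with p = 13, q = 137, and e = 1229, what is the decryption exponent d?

1061

φ(n) = (p−1)(q−1) = 12·136 = 1632.
Need d with 1229·d ≡ 1 (mod 1632). Apply the extended Euclidean algorithm:
1632 = 1*1229 + 403
1229 = 3*403 + 20
403 = 20*20 + 3
20 = 6*3 + 2
3 = 1*2 + 1
2 = 2*1 + 0
Back-substitute:
1 = 3 − 2
1 = −20 + 7·3
1 = 7·403 − 141·20
1 = −141·1229 + 430·403
1 = 430·1632 − 571·1229
So 1229·(-571) ≡ 1 (mod 1632), hence d ≡ -571 ≡ 1061 (mod 1632).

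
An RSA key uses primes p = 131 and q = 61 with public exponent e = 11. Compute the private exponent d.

7091

φ(n) = (p−1)(q−1) = 130·60 = 7800.
Need d with 11·d ≡ 1 (mod 7800). Apply the extended Euclidean algorithm:
7800 = 709·11 + 1
11 = 11·1 + 0
Back-substitute:
1 = 7800 − 709·11
So 11·(-709) ≡ 1 (mod 7800), hence d ≡ -709 ≡ 7091 (mod 7800).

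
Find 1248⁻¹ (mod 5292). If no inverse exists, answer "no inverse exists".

no inverse exists

Euclidean algorithm on 5292, 1248:
5292 = 4×1248 + 300
1248 = 4×300 + 48
300 = 6×48 + 12
48 = 4×12 + 0
gcd(1248, 5292) = 12 ≠ 1, so 1248 has no multiplicative inverse modulo 5292.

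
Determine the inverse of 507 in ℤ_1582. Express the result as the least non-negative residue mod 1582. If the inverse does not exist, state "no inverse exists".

Extended Euclidean algorithm:
1582 = 3·507 + 61
507 = 8·61 + 19
61 = 3·19 + 4
19 = 4·4 + 3
4 = 1·3 + 1
3 = 3·1 + 0
Since gcd(507, 1582) = 1, back-substitute to write 1 as a combination:
1 = 4 − 3
1 = −19 + 5·4
1 = 5·61 − 16·19
1 = −16·507 + 133·61
1 = 133·1582 − 415·507
Hence 507⁻¹ ≡ -415 ≡ 1167 (mod 1582).

1167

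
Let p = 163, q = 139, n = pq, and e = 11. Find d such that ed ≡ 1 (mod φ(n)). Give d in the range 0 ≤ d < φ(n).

16259

φ(n) = (p−1)(q−1) = 162·138 = 22356.
Need d with 11·d ≡ 1 (mod 22356). Apply the extended Euclidean algorithm:
22356 = 2032·11 + 4
11 = 2·4 + 3
4 = 1·3 + 1
3 = 3·1 + 0
Back-substitute:
1 = 4 − 3
1 = −11 + 3·4
1 = 3·22356 − 6097·11
So 11·(-6097) ≡ 1 (mod 22356), hence d ≡ -6097 ≡ 16259 (mod 22356).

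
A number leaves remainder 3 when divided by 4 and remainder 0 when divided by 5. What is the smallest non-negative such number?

Write x = 3 + 4·k. Then 4·k ≡ 0 − 3 ≡ 2 (mod 5).
Need 4⁻¹ mod 5. Extended Euclid on (5, 4):
5 = 1*4 + 1
4 = 4*1 + 0
Back-substitute:
1 = 5 − 4
4⁻¹ ≡ 4 (mod 5), so k ≡ 4·2 ≡ 3 (mod 5).
x = 3 + 4·3 = 15.

15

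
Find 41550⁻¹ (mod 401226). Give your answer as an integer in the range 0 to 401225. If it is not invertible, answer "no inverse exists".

no inverse exists

Compute gcd(41550, 401226):
401226 = 9*41550 + 27276
41550 = 1*27276 + 14274
27276 = 1*14274 + 13002
14274 = 1*13002 + 1272
13002 = 10*1272 + 282
1272 = 4*282 + 144
282 = 1*144 + 138
144 = 1*138 + 6
138 = 23*6 + 0
gcd(41550, 401226) = 6 ≠ 1, so 41550 has no multiplicative inverse modulo 401226.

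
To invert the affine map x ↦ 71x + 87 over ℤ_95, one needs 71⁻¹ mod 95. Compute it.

91

Run Euclid on (95, 71):
95 = 1·71 + 24
71 = 2·24 + 23
24 = 1·23 + 1
23 = 23·1 + 0
The gcd is 1. Working backward:
1 = 24 − 23
1 = −71 + 3·24
1 = 3·95 − 4·71
So 71·(-4) ≡ 1 (mod 95), and -4 ≡ 91 (mod 95).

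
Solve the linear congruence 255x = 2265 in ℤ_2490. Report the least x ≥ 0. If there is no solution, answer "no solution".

First find gcd(255, 2490):
2490 = 9·255 + 195
255 = 1·195 + 60
195 = 3·60 + 15
60 = 4·15 + 0
gcd = 15 and 15 | 2265, so solutions exist. Divide through by 15: 17x ≡ 151 (mod 166).
Now find 17⁻¹ mod 166:
166 = 9*17 + 13
17 = 1*13 + 4
13 = 3*4 + 1
4 = 4*1 + 0
Back-substitute:
1 = 13 − 3·4
1 = −3·17 + 4·13
1 = 4·166 − 39·17
So 17·(-39) ≡ 1 (mod 166), i.e. 17⁻¹ ≡ 127.
Then x ≡ 127·151 ≡ 87 (mod 166); the smallest non-negative solution is x = 87.

87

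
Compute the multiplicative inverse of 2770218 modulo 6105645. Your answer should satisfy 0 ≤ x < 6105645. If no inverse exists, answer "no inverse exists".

Compute gcd(2770218, 6105645):
6105645 = 2·2770218 + 565209
2770218 = 4·565209 + 509382
565209 = 1·509382 + 55827
509382 = 9·55827 + 6939
55827 = 8·6939 + 315
6939 = 22·315 + 9
315 = 35·9 + 0
The gcd is 9, not 1, hence no inverse exists.

no inverse exists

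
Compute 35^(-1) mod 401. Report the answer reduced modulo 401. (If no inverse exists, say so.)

gcd(401, 35) by repeated division:
401 = 11*35 + 16
35 = 2*16 + 3
16 = 5*3 + 1
3 = 3*1 + 0
The gcd is 1. Working backward:
1 = 16 − 5·3
1 = −5·35 + 11·16
1 = 11·401 − 126·35
So 35·(-126) ≡ 1 (mod 401), and -126 ≡ 275 (mod 401).

275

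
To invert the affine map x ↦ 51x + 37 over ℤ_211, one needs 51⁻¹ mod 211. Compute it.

Run Euclid on (211, 51):
211 = 4*51 + 7
51 = 7*7 + 2
7 = 3*2 + 1
2 = 2*1 + 0
gcd = 1, so the inverse exists. Back-substitute:
1 = 7 − 3·2
1 = −3·51 + 22·7
1 = 22·211 − 91·51
Hence 51⁻¹ ≡ -91 ≡ 120 (mod 211).

120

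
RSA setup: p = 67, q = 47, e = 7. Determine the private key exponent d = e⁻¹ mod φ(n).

φ(n) = (p−1)(q−1) = 66·46 = 3036.
Need d with 7·d ≡ 1 (mod 3036). Apply the extended Euclidean algorithm:
3036 = 433·7 + 5
7 = 1·5 + 2
5 = 2·2 + 1
2 = 2·1 + 0
Back-substitute:
1 = 5 − 2·2
1 = −2·7 + 3·5
1 = 3·3036 − 1301·7
So 7·(-1301) ≡ 1 (mod 3036), hence d ≡ -1301 ≡ 1735 (mod 3036).

1735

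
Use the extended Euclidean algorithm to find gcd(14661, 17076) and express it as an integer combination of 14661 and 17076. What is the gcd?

3

Repeated division:
17076 = 1×14661 + 2415
14661 = 6×2415 + 171
2415 = 14×171 + 21
171 = 8×21 + 3
21 = 7×3 + 0
gcd(14661, 17076) = 3.
Back-substituting:
3 = 171 − 8·21
3 = −8·2415 + 113·171
3 = 113·14661 − 686·2415
3 = −686·17076 + 799·14661
So 3 = (-686)·17076 + (799)·14661.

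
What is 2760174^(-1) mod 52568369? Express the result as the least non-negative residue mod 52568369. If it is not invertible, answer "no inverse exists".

Extended Euclidean algorithm:
52568369 = 19*2760174 + 125063
2760174 = 22*125063 + 8788
125063 = 14*8788 + 2031
8788 = 4*2031 + 664
2031 = 3*664 + 39
664 = 17*39 + 1
39 = 39*1 + 0
Since gcd(2760174, 52568369) = 1, back-substitute to write 1 as a combination:
1 = 664 − 17·39
1 = −17·2031 + 52·664
1 = 52·8788 − 225·2031
1 = −225·125063 + 3202·8788
1 = 3202·2760174 − 70669·125063
1 = −70669·52568369 + 1345913·2760174
So 2760174·1345913 ≡ 1 (mod 52568369).

1345913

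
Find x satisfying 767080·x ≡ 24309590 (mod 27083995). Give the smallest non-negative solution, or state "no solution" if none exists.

2922609

First find gcd(767080, 27083995):
27083995 = 35*767080 + 236195
767080 = 3*236195 + 58495
236195 = 4*58495 + 2215
58495 = 26*2215 + 905
2215 = 2*905 + 405
905 = 2*405 + 95
405 = 4*95 + 25
95 = 3*25 + 20
25 = 1*20 + 5
20 = 4*5 + 0
gcd = 5 and 5 | 24309590, so solutions exist. Divide through by 5: 153416x ≡ 4861918 (mod 5416799).
Now find 153416⁻¹ mod 5416799:
5416799 = 35·153416 + 47239
153416 = 3·47239 + 11699
47239 = 4·11699 + 443
11699 = 26·443 + 181
443 = 2·181 + 81
181 = 2·81 + 19
81 = 4·19 + 5
19 = 3·5 + 4
5 = 1·4 + 1
4 = 4·1 + 0
Back-substitute:
1 = 5 − 4
1 = −19 + 4·5
1 = 4·81 − 17·19
1 = −17·181 + 38·81
1 = 38·443 − 93·181
1 = −93·11699 + 2456·443
1 = 2456·47239 − 9917·11699
1 = −9917·153416 + 32207·47239
1 = 32207·5416799 − 1137162·153416
So 153416·(-1137162) ≡ 1 (mod 5416799), i.e. 153416⁻¹ ≡ 4279637.
Then x ≡ 4279637·4861918 ≡ 2922609 (mod 5416799); the smallest non-negative solution is x = 2922609.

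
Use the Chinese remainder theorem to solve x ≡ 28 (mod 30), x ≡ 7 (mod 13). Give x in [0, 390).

Write x = 28 + 30·k. Then 30·k ≡ 7 − 28 ≡ 5 (mod 13).
Need 30⁻¹ mod 13. Extended Euclid on (13, 4):
13 = 3×4 + 1
4 = 4×1 + 0
Back-substitute:
1 = 13 − 3·4
30⁻¹ ≡ 10 (mod 13), so k ≡ 10·5 ≡ 11 (mod 13).
x = 28 + 30·11 = 358.

358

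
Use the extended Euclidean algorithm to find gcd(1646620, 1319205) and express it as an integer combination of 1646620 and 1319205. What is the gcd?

5

Apply Euclid's algorithm to 1646620 and 1319205:
1646620 = 1·1319205 + 327415
1319205 = 4·327415 + 9545
327415 = 34·9545 + 2885
9545 = 3·2885 + 890
2885 = 3·890 + 215
890 = 4·215 + 30
215 = 7·30 + 5
30 = 6·5 + 0
gcd(1646620, 1319205) = 5.
Express as a combination:
5 = 215 − 7·30
5 = −7·890 + 29·215
5 = 29·2885 − 94·890
5 = −94·9545 + 311·2885
5 = 311·327415 − 10668·9545
5 = −10668·1319205 + 42983·327415
5 = 42983·1646620 − 53651·1319205
So 5 = (42983)·1646620 + (-53651)·1319205.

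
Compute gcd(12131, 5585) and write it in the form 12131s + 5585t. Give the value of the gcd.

Apply Euclid's algorithm to 12131 and 5585:
12131 = 2×5585 + 961
5585 = 5×961 + 780
961 = 1×780 + 181
780 = 4×181 + 56
181 = 3×56 + 13
56 = 4×13 + 4
13 = 3×4 + 1
4 = 4×1 + 0
gcd(12131, 5585) = 1.
Express as a combination:
1 = 13 − 3·4
1 = −3·56 + 13·13
1 = 13·181 − 42·56
1 = −42·780 + 181·181
1 = 181·961 − 223·780
1 = −223·5585 + 1296·961
1 = 1296·12131 − 2815·5585
So 1 = (1296)·12131 + (-2815)·5585.

1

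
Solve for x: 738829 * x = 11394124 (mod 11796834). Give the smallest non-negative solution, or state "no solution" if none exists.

1520818

First find gcd(738829, 11796834):
11796834 = 15×738829 + 714399
738829 = 1×714399 + 24430
714399 = 29×24430 + 5929
24430 = 4×5929 + 714
5929 = 8×714 + 217
714 = 3×217 + 63
217 = 3×63 + 28
63 = 2×28 + 7
28 = 4×7 + 0
gcd = 7 and 7 | 11394124, so solutions exist. Divide through by 7: 105547x ≡ 1627732 (mod 1685262).
Now find 105547⁻¹ mod 1685262:
1685262 = 15×105547 + 102057
105547 = 1×102057 + 3490
102057 = 29×3490 + 847
3490 = 4×847 + 102
847 = 8×102 + 31
102 = 3×31 + 9
31 = 3×9 + 4
9 = 2×4 + 1
4 = 4×1 + 0
Back-substitute:
1 = 9 − 2·4
1 = −2·31 + 7·9
1 = 7·102 − 23·31
1 = −23·847 + 191·102
1 = 191·3490 − 787·847
1 = −787·102057 + 23014·3490
1 = 23014·105547 − 23801·102057
1 = −23801·1685262 + 380029·105547
So 105547⁻¹ ≡ 380029 (mod 1685262).
Then x ≡ 380029·1627732 ≡ 1520818 (mod 1685262); the smallest non-negative solution is x = 1520818.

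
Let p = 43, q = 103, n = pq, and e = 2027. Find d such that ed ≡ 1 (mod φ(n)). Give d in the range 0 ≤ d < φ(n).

2291

φ(n) = (p−1)(q−1) = 42·102 = 4284.
Need d with 2027·d ≡ 1 (mod 4284). Apply the extended Euclidean algorithm:
4284 = 2·2027 + 230
2027 = 8·230 + 187
230 = 1·187 + 43
187 = 4·43 + 15
43 = 2·15 + 13
15 = 1·13 + 2
13 = 6·2 + 1
2 = 2·1 + 0
Back-substitute:
1 = 13 − 6·2
1 = −6·15 + 7·13
1 = 7·43 − 20·15
1 = −20·187 + 87·43
1 = 87·230 − 107·187
1 = −107·2027 + 943·230
1 = 943·4284 − 1993·2027
So 2027·(-1993) ≡ 1 (mod 4284), hence d ≡ -1993 ≡ 2291 (mod 4284).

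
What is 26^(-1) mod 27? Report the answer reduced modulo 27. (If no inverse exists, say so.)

26

Run Euclid on (27, 26):
27 = 1*26 + 1
26 = 26*1 + 0
gcd = 1, so the inverse exists. Back-substitute:
1 = 27 − 26
Thus 26·(-1) ≡ 1 (mod 27); reducing, -1 mod 27 = 26.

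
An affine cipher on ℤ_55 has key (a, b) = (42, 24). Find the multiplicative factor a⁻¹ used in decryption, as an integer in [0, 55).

Extended Euclidean algorithm:
55 = 1·42 + 13
42 = 3·13 + 3
13 = 4·3 + 1
3 = 3·1 + 0
Since gcd(42, 55) = 1, back-substitute to write 1 as a combination:
1 = 13 − 4·3
1 = −4·42 + 13·13
1 = 13·55 − 17·42
Hence 42⁻¹ ≡ -17 ≡ 38 (mod 55).

38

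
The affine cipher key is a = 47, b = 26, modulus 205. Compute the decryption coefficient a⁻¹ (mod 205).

48

gcd(205, 47) by repeated division:
205 = 4*47 + 17
47 = 2*17 + 13
17 = 1*13 + 4
13 = 3*4 + 1
4 = 4*1 + 0
The gcd is 1. Working backward:
1 = 13 − 3·4
1 = −3·17 + 4·13
1 = 4·47 − 11·17
1 = −11·205 + 48·47
So 47·48 ≡ 1 (mod 205).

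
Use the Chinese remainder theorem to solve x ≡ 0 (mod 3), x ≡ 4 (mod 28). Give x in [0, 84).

60

Write x = 0 + 3·k. Then 3·k ≡ 4 − 0 ≡ 4 (mod 28).
Need 3⁻¹ mod 28. Extended Euclid on (28, 3):
28 = 9×3 + 1
3 = 3×1 + 0
Back-substitute:
1 = 28 − 9·3
3⁻¹ ≡ 19 (mod 28), so k ≡ 19·4 ≡ 20 (mod 28).
x = 0 + 3·20 = 60.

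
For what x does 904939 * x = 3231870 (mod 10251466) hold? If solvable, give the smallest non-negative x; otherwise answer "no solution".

First find gcd(904939, 10251466):
10251466 = 11×904939 + 297137
904939 = 3×297137 + 13528
297137 = 21×13528 + 13049
13528 = 1×13049 + 479
13049 = 27×479 + 116
479 = 4×116 + 15
116 = 7×15 + 11
15 = 1×11 + 4
11 = 2×4 + 3
4 = 1×3 + 1
3 = 3×1 + 0
gcd = 1, so a unique solution mod 10251466 exists.
Back-substitute for the Bézout coefficients:
1 = 4 − 3
1 = −11 + 3·4
1 = 3·15 − 4·11
1 = −4·116 + 31·15
1 = 31·479 − 128·116
1 = −128·13049 + 3487·479
1 = 3487·13528 − 3615·13049
1 = −3615·297137 + 79402·13528
1 = 79402·904939 − 241821·297137
1 = −241821·10251466 + 2739433·904939
So 904939·(2739433) ≡ 1 (mod 10251466), giving 904939⁻¹ ≡ 2739433.
x ≡ 904939⁻¹·3231870 ≡ 2739433·3231870 ≡ 7496664 (mod 10251466).

7496664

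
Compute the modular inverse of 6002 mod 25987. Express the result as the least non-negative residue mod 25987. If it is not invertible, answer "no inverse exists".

Extended Euclidean algorithm:
25987 = 4·6002 + 1979
6002 = 3·1979 + 65
1979 = 30·65 + 29
65 = 2·29 + 7
29 = 4·7 + 1
7 = 7·1 + 0
The gcd is 1. Working backward:
1 = 29 − 4·7
1 = −4·65 + 9·29
1 = 9·1979 − 274·65
1 = −274·6002 + 831·1979
1 = 831·25987 − 3598·6002
Hence 6002⁻¹ ≡ -3598 ≡ 22389 (mod 25987).

22389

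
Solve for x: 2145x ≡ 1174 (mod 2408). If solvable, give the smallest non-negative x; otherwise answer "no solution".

1726

First find gcd(2145, 2408):
2408 = 1*2145 + 263
2145 = 8*263 + 41
263 = 6*41 + 17
41 = 2*17 + 7
17 = 2*7 + 3
7 = 2*3 + 1
3 = 3*1 + 0
gcd = 1, so a unique solution mod 2408 exists.
Back-substitute for the Bézout coefficients:
1 = 7 − 2·3
1 = −2·17 + 5·7
1 = 5·41 − 12·17
1 = −12·263 + 77·41
1 = 77·2145 − 628·263
1 = −628·2408 + 705·2145
So 2145·(705) ≡ 1 (mod 2408), giving 2145⁻¹ ≡ 705.
x ≡ 2145⁻¹·1174 ≡ 705·1174 ≡ 1726 (mod 2408).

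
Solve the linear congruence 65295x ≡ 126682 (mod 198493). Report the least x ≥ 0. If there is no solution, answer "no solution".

First find gcd(65295, 198493):
198493 = 3×65295 + 2608
65295 = 25×2608 + 95
2608 = 27×95 + 43
95 = 2×43 + 9
43 = 4×9 + 7
9 = 1×7 + 2
7 = 3×2 + 1
2 = 2×1 + 0
gcd = 1, so a unique solution mod 198493 exists.
Back-substitute for the Bézout coefficients:
1 = 7 − 3·2
1 = −3·9 + 4·7
1 = 4·43 − 19·9
1 = −19·95 + 42·43
1 = 42·2608 − 1153·95
1 = −1153·65295 + 28867·2608
1 = 28867·198493 − 87754·65295
So 65295·(-87754) ≡ 1 (mod 198493), giving 65295⁻¹ ≡ 110739.
x ≡ 65295⁻¹·126682 ≡ 110739·126682 ≡ 145223 (mod 198493).

145223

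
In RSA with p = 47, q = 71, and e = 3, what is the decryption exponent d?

2147

φ(n) = (p−1)(q−1) = 46·70 = 3220.
Need d with 3·d ≡ 1 (mod 3220). Apply the extended Euclidean algorithm:
3220 = 1073*3 + 1
3 = 3*1 + 0
Back-substitute:
1 = 3220 − 1073·3
So 3·(-1073) ≡ 1 (mod 3220), hence d ≡ -1073 ≡ 2147 (mod 3220).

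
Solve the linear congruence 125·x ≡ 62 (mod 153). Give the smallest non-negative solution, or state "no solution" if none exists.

First find gcd(125, 153):
153 = 1·125 + 28
125 = 4·28 + 13
28 = 2·13 + 2
13 = 6·2 + 1
2 = 2·1 + 0
gcd = 1, so a unique solution mod 153 exists.
Back-substitute for the Bézout coefficients:
1 = 13 − 6·2
1 = −6·28 + 13·13
1 = 13·125 − 58·28
1 = −58·153 + 71·125
So 125·(71) ≡ 1 (mod 153), giving 125⁻¹ ≡ 71.
x ≡ 125⁻¹·62 ≡ 71·62 ≡ 118 (mod 153).

118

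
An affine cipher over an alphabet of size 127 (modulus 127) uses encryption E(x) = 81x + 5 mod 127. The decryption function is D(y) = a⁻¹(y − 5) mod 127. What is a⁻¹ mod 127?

Run Euclid on (127, 81):
127 = 1×81 + 46
81 = 1×46 + 35
46 = 1×35 + 11
35 = 3×11 + 2
11 = 5×2 + 1
2 = 2×1 + 0
Since gcd(81, 127) = 1, back-substitute to write 1 as a combination:
1 = 11 − 5·2
1 = −5·35 + 16·11
1 = 16·46 − 21·35
1 = −21·81 + 37·46
1 = 37·127 − 58·81
Hence 81⁻¹ ≡ -58 ≡ 69 (mod 127).

69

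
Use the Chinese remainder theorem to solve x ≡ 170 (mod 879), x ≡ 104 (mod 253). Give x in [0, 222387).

77522

Write x = 170 + 879·k. Then 879·k ≡ 104 − 170 ≡ 187 (mod 253).
Need 879⁻¹ mod 253. Extended Euclid on (253, 120):
253 = 2·120 + 13
120 = 9·13 + 3
13 = 4·3 + 1
3 = 3·1 + 0
Back-substitute:
1 = 13 − 4·3
1 = −4·120 + 37·13
1 = 37·253 − 78·120
879⁻¹ ≡ 175 (mod 253), so k ≡ 175·187 ≡ 88 (mod 253).
x = 170 + 879·88 = 77522.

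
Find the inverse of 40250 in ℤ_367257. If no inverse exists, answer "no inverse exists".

39755

Run Euclid on (367257, 40250):
367257 = 9·40250 + 5007
40250 = 8·5007 + 194
5007 = 25·194 + 157
194 = 1·157 + 37
157 = 4·37 + 9
37 = 4·9 + 1
9 = 9·1 + 0
Since gcd(40250, 367257) = 1, back-substitute to write 1 as a combination:
1 = 37 − 4·9
1 = −4·157 + 17·37
1 = 17·194 − 21·157
1 = −21·5007 + 542·194
1 = 542·40250 − 4357·5007
1 = −4357·367257 + 39755·40250
So 40250·39755 ≡ 1 (mod 367257).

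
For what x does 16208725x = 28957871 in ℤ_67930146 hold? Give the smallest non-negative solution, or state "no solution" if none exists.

First find gcd(16208725, 67930146):
67930146 = 4×16208725 + 3095246
16208725 = 5×3095246 + 732495
3095246 = 4×732495 + 165266
732495 = 4×165266 + 71431
165266 = 2×71431 + 22404
71431 = 3×22404 + 4219
22404 = 5×4219 + 1309
4219 = 3×1309 + 292
1309 = 4×292 + 141
292 = 2×141 + 10
141 = 14×10 + 1
10 = 10×1 + 0
gcd = 1, so a unique solution mod 67930146 exists.
Back-substitute for the Bézout coefficients:
1 = 141 − 14·10
1 = −14·292 + 29·141
1 = 29·1309 − 130·292
1 = −130·4219 + 419·1309
1 = 419·22404 − 2225·4219
1 = −2225·71431 + 7094·22404
1 = 7094·165266 − 16413·71431
1 = −16413·732495 + 72746·165266
1 = 72746·3095246 − 307397·732495
1 = −307397·16208725 + 1609731·3095246
1 = 1609731·67930146 − 6746321·16208725
So 16208725·(-6746321) ≡ 1 (mod 67930146), giving 16208725⁻¹ ≡ 61183825.
x ≡ 16208725⁻¹·28957871 ≡ 61183825·28957871 ≡ 58826327 (mod 67930146).

58826327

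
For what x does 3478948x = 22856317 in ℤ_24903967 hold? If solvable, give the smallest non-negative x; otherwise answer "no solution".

First find gcd(3478948, 24903967):
24903967 = 7×3478948 + 551331
3478948 = 6×551331 + 170962
551331 = 3×170962 + 38445
170962 = 4×38445 + 17182
38445 = 2×17182 + 4081
17182 = 4×4081 + 858
4081 = 4×858 + 649
858 = 1×649 + 209
649 = 3×209 + 22
209 = 9×22 + 11
22 = 2×11 + 0
gcd = 11 and 11 | 22856317, so solutions exist. Divide through by 11: 316268x ≡ 2077847 (mod 2263997).
Now find 316268⁻¹ mod 2263997:
2263997 = 7*316268 + 50121
316268 = 6*50121 + 15542
50121 = 3*15542 + 3495
15542 = 4*3495 + 1562
3495 = 2*1562 + 371
1562 = 4*371 + 78
371 = 4*78 + 59
78 = 1*59 + 19
59 = 3*19 + 2
19 = 9*2 + 1
2 = 2*1 + 0
Back-substitute:
1 = 19 − 9·2
1 = −9·59 + 28·19
1 = 28·78 − 37·59
1 = −37·371 + 176·78
1 = 176·1562 − 741·371
1 = −741·3495 + 1658·1562
1 = 1658·15542 − 7373·3495
1 = −7373·50121 + 23777·15542
1 = 23777·316268 − 150035·50121
1 = −150035·2263997 + 1074022·316268
So 316268⁻¹ ≡ 1074022 (mod 2263997).
Then x ≡ 1074022·2077847 ≡ 2115773 (mod 2263997); the smallest non-negative solution is x = 2115773.

2115773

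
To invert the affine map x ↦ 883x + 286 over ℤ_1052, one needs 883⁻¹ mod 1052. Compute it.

803

Apply the Euclidean algorithm to 1052 and 883:
1052 = 1·883 + 169
883 = 5·169 + 38
169 = 4·38 + 17
38 = 2·17 + 4
17 = 4·4 + 1
4 = 4·1 + 0
gcd = 1, so the inverse exists. Back-substitute:
1 = 17 − 4·4
1 = −4·38 + 9·17
1 = 9·169 − 40·38
1 = −40·883 + 209·169
1 = 209·1052 − 249·883
Thus 883·(-249) ≡ 1 (mod 1052); reducing, -249 mod 1052 = 803.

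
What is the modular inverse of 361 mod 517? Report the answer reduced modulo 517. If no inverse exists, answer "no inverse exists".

gcd(517, 361) by repeated division:
517 = 1*361 + 156
361 = 2*156 + 49
156 = 3*49 + 9
49 = 5*9 + 4
9 = 2*4 + 1
4 = 4*1 + 0
gcd = 1, so the inverse exists. Back-substitute:
1 = 9 − 2·4
1 = −2·49 + 11·9
1 = 11·156 − 35·49
1 = −35·361 + 81·156
1 = 81·517 − 116·361
Thus 361·(-116) ≡ 1 (mod 517); reducing, -116 mod 517 = 401.

401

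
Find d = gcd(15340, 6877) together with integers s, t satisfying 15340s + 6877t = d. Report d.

13

Apply Euclid's algorithm to 15340 and 6877:
15340 = 2×6877 + 1586
6877 = 4×1586 + 533
1586 = 2×533 + 520
533 = 1×520 + 13
520 = 40×13 + 0
gcd(15340, 6877) = 13.
Express as a combination:
13 = 533 − 520
13 = −1586 + 3·533
13 = 3·6877 − 13·1586
13 = −13·15340 + 29·6877
So 13 = (-13)·15340 + (29)·6877.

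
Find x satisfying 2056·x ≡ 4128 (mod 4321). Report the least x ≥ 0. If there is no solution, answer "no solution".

1263

First find gcd(2056, 4321):
4321 = 2*2056 + 209
2056 = 9*209 + 175
209 = 1*175 + 34
175 = 5*34 + 5
34 = 6*5 + 4
5 = 1*4 + 1
4 = 4*1 + 0
gcd = 1, so a unique solution mod 4321 exists.
Back-substitute for the Bézout coefficients:
1 = 5 − 4
1 = −34 + 7·5
1 = 7·175 − 36·34
1 = −36·209 + 43·175
1 = 43·2056 − 423·209
1 = −423·4321 + 889·2056
So 2056·(889) ≡ 1 (mod 4321), giving 2056⁻¹ ≡ 889.
x ≡ 2056⁻¹·4128 ≡ 889·4128 ≡ 1263 (mod 4321).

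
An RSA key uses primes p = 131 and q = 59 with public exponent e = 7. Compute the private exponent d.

6463

φ(n) = (p−1)(q−1) = 130·58 = 7540.
Need d with 7·d ≡ 1 (mod 7540). Apply the extended Euclidean algorithm:
7540 = 1077*7 + 1
7 = 7*1 + 0
Back-substitute:
1 = 7540 − 1077·7
So 7·(-1077) ≡ 1 (mod 7540), hence d ≡ -1077 ≡ 6463 (mod 7540).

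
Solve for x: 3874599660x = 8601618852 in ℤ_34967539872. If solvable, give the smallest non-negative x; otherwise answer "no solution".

First find gcd(3874599660, 34967539872):
34967539872 = 9·3874599660 + 96142932
3874599660 = 40·96142932 + 28882380
96142932 = 3·28882380 + 9495792
28882380 = 3·9495792 + 395004
9495792 = 24·395004 + 15696
395004 = 25·15696 + 2604
15696 = 6·2604 + 72
2604 = 36·72 + 12
72 = 6·12 + 0
gcd = 12 and 12 | 8601618852, so solutions exist. Divide through by 12: 322883305x ≡ 716801571 (mod 2913961656).
Now find 322883305⁻¹ mod 2913961656:
2913961656 = 9×322883305 + 8011911
322883305 = 40×8011911 + 2406865
8011911 = 3×2406865 + 791316
2406865 = 3×791316 + 32917
791316 = 24×32917 + 1308
32917 = 25×1308 + 217
1308 = 6×217 + 6
217 = 36×6 + 1
6 = 6×1 + 0
Back-substitute:
1 = 217 − 36·6
1 = −36·1308 + 217·217
1 = 217·32917 − 5461·1308
1 = −5461·791316 + 131281·32917
1 = 131281·2406865 − 399304·791316
1 = −399304·8011911 + 1329193·2406865
1 = 1329193·322883305 − 53567024·8011911
1 = −53567024·2913961656 + 483432409·322883305
So 322883305⁻¹ ≡ 483432409 (mod 2913961656).
Then x ≡ 483432409·716801571 ≡ 1297739451 (mod 2913961656); the smallest non-negative solution is x = 1297739451.

1297739451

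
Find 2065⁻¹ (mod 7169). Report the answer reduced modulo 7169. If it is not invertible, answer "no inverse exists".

Apply the Euclidean algorithm to 7169 and 2065:
7169 = 3*2065 + 974
2065 = 2*974 + 117
974 = 8*117 + 38
117 = 3*38 + 3
38 = 12*3 + 2
3 = 1*2 + 1
2 = 2*1 + 0
The gcd is 1. Working backward:
1 = 3 − 2
1 = −38 + 13·3
1 = 13·117 − 40·38
1 = −40·974 + 333·117
1 = 333·2065 − 706·974
1 = −706·7169 + 2451·2065
So 2065·2451 ≡ 1 (mod 7169).

2451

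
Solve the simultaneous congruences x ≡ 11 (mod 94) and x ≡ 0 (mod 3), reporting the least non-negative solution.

105

Write x = 11 + 94·k. Then 94·k ≡ 0 − 11 ≡ 1 (mod 3).
Need 94⁻¹ mod 3. Extended Euclid on (3, 1):
3 = 3*1 + 0
94⁻¹ ≡ 1 (mod 3), so k ≡ 1·1 ≡ 1 (mod 3).
x = 11 + 94·1 = 105.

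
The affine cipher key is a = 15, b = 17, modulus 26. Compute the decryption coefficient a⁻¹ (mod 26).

Run Euclid on (26, 15):
26 = 1*15 + 11
15 = 1*11 + 4
11 = 2*4 + 3
4 = 1*3 + 1
3 = 3*1 + 0
The gcd is 1. Working backward:
1 = 4 − 3
1 = −11 + 3·4
1 = 3·15 − 4·11
1 = −4·26 + 7·15
So 15·7 ≡ 1 (mod 26).

7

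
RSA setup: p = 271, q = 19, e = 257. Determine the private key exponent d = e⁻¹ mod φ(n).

φ(n) = (p−1)(q−1) = 270·18 = 4860.
Need d with 257·d ≡ 1 (mod 4860). Apply the extended Euclidean algorithm:
4860 = 18×257 + 234
257 = 1×234 + 23
234 = 10×23 + 4
23 = 5×4 + 3
4 = 1×3 + 1
3 = 3×1 + 0
Back-substitute:
1 = 4 − 3
1 = −23 + 6·4
1 = 6·234 − 61·23
1 = −61·257 + 67·234
1 = 67·4860 − 1267·257
So 257·(-1267) ≡ 1 (mod 4860), hence d ≡ -1267 ≡ 3593 (mod 4860).

3593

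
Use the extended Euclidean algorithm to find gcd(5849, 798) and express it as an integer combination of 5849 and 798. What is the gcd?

Repeated division:
5849 = 7·798 + 263
798 = 3·263 + 9
263 = 29·9 + 2
9 = 4·2 + 1
2 = 2·1 + 0
gcd(5849, 798) = 1.
Back-substituting:
1 = 9 − 4·2
1 = −4·263 + 117·9
1 = 117·798 − 355·263
1 = −355·5849 + 2602·798
So 1 = (-355)·5849 + (2602)·798.

1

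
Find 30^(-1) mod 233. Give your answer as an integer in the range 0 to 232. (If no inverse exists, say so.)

101

Extended Euclidean algorithm:
233 = 7·30 + 23
30 = 1·23 + 7
23 = 3·7 + 2
7 = 3·2 + 1
2 = 2·1 + 0
The gcd is 1. Working backward:
1 = 7 − 3·2
1 = −3·23 + 10·7
1 = 10·30 − 13·23
1 = −13·233 + 101·30
So 30·101 ≡ 1 (mod 233).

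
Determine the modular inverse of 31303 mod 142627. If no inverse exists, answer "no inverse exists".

Apply the Euclidean algorithm to 142627 and 31303:
142627 = 4*31303 + 17415
31303 = 1*17415 + 13888
17415 = 1*13888 + 3527
13888 = 3*3527 + 3307
3527 = 1*3307 + 220
3307 = 15*220 + 7
220 = 31*7 + 3
7 = 2*3 + 1
3 = 3*1 + 0
The gcd is 1. Working backward:
1 = 7 − 2·3
1 = −2·220 + 63·7
1 = 63·3307 − 947·220
1 = −947·3527 + 1010·3307
1 = 1010·13888 − 3977·3527
1 = −3977·17415 + 4987·13888
1 = 4987·31303 − 8964·17415
1 = −8964·142627 + 40843·31303
So 31303·40843 ≡ 1 (mod 142627).

40843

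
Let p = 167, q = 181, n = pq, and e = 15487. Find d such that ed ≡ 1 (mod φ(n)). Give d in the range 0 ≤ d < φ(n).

φ(n) = (p−1)(q−1) = 166·180 = 29880.
Need d with 15487·d ≡ 1 (mod 29880). Apply the extended Euclidean algorithm:
29880 = 1·15487 + 14393
15487 = 1·14393 + 1094
14393 = 13·1094 + 171
1094 = 6·171 + 68
171 = 2·68 + 35
68 = 1·35 + 33
35 = 1·33 + 2
33 = 16·2 + 1
2 = 2·1 + 0
Back-substitute:
1 = 33 − 16·2
1 = −16·35 + 17·33
1 = 17·68 − 33·35
1 = −33·171 + 83·68
1 = 83·1094 − 531·171
1 = −531·14393 + 6986·1094
1 = 6986·15487 − 7517·14393
1 = −7517·29880 + 14503·15487
So 15487·14503 ≡ 1 (mod 29880), hence d = 14503.

14503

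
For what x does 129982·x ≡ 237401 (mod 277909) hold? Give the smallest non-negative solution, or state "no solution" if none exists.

144511

First find gcd(129982, 277909):
277909 = 2×129982 + 17945
129982 = 7×17945 + 4367
17945 = 4×4367 + 477
4367 = 9×477 + 74
477 = 6×74 + 33
74 = 2×33 + 8
33 = 4×8 + 1
8 = 8×1 + 0
gcd = 1, so a unique solution mod 277909 exists.
Back-substitute for the Bézout coefficients:
1 = 33 − 4·8
1 = −4·74 + 9·33
1 = 9·477 − 58·74
1 = −58·4367 + 531·477
1 = 531·17945 − 2182·4367
1 = −2182·129982 + 15805·17945
1 = 15805·277909 − 33792·129982
So 129982·(-33792) ≡ 1 (mod 277909), giving 129982⁻¹ ≡ 244117.
x ≡ 129982⁻¹·237401 ≡ 244117·237401 ≡ 144511 (mod 277909).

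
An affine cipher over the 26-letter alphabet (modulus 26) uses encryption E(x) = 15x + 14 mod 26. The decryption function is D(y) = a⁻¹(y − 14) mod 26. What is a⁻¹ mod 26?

gcd(26, 15) by repeated division:
26 = 1×15 + 11
15 = 1×11 + 4
11 = 2×4 + 3
4 = 1×3 + 1
3 = 3×1 + 0
Since gcd(15, 26) = 1, back-substitute to write 1 as a combination:
1 = 4 − 3
1 = −11 + 3·4
1 = 3·15 − 4·11
1 = −4·26 + 7·15
So 15·7 ≡ 1 (mod 26).

7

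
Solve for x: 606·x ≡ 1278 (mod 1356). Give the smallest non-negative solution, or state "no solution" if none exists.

First find gcd(606, 1356):
1356 = 2*606 + 144
606 = 4*144 + 30
144 = 4*30 + 24
30 = 1*24 + 6
24 = 4*6 + 0
gcd = 6 and 6 | 1278, so solutions exist. Divide through by 6: 101x ≡ 213 (mod 226).
Now find 101⁻¹ mod 226:
226 = 2×101 + 24
101 = 4×24 + 5
24 = 4×5 + 4
5 = 1×4 + 1
4 = 4×1 + 0
Back-substitute:
1 = 5 − 4
1 = −24 + 5·5
1 = 5·101 − 21·24
1 = −21·226 + 47·101
So 101⁻¹ ≡ 47 (mod 226).
Then x ≡ 47·213 ≡ 67 (mod 226); the smallest non-negative solution is x = 67.

67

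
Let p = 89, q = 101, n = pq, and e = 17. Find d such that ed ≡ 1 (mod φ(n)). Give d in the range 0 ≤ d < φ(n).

φ(n) = (p−1)(q−1) = 88·100 = 8800.
Need d with 17·d ≡ 1 (mod 8800). Apply the extended Euclidean algorithm:
8800 = 517*17 + 11
17 = 1*11 + 6
11 = 1*6 + 5
6 = 1*5 + 1
5 = 5*1 + 0
Back-substitute:
1 = 6 − 5
1 = −11 + 2·6
1 = 2·17 − 3·11
1 = −3·8800 + 1553·17
So 17·1553 ≡ 1 (mod 8800), hence d = 1553.

1553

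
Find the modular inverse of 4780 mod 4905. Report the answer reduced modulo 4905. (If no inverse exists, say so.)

Compute gcd(4780, 4905):
4905 = 1·4780 + 125
4780 = 38·125 + 30
125 = 4·30 + 5
30 = 6·5 + 0
The gcd is 5, not 1, hence no inverse exists.

no inverse exists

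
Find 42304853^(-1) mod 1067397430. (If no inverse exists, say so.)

Extended Euclidean algorithm:
1067397430 = 25*42304853 + 9776105
42304853 = 4*9776105 + 3200433
9776105 = 3*3200433 + 174806
3200433 = 18*174806 + 53925
174806 = 3*53925 + 13031
53925 = 4*13031 + 1801
13031 = 7*1801 + 424
1801 = 4*424 + 105
424 = 4*105 + 4
105 = 26*4 + 1
4 = 4*1 + 0
gcd = 1, so the inverse exists. Back-substitute:
1 = 105 − 26·4
1 = −26·424 + 105·105
1 = 105·1801 − 446·424
1 = −446·13031 + 3227·1801
1 = 3227·53925 − 13354·13031
1 = −13354·174806 + 43289·53925
1 = 43289·3200433 − 792556·174806
1 = −792556·9776105 + 2420957·3200433
1 = 2420957·42304853 − 10476384·9776105
1 = −10476384·1067397430 + 264330557·42304853
So 42304853·264330557 ≡ 1 (mod 1067397430).

264330557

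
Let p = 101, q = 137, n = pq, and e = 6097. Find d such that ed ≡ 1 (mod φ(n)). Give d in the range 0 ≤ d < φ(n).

φ(n) = (p−1)(q−1) = 100·136 = 13600.
Need d with 6097·d ≡ 1 (mod 13600). Apply the extended Euclidean algorithm:
13600 = 2×6097 + 1406
6097 = 4×1406 + 473
1406 = 2×473 + 460
473 = 1×460 + 13
460 = 35×13 + 5
13 = 2×5 + 3
5 = 1×3 + 2
3 = 1×2 + 1
2 = 2×1 + 0
Back-substitute:
1 = 3 − 2
1 = −5 + 2·3
1 = 2·13 − 5·5
1 = −5·460 + 177·13
1 = 177·473 − 182·460
1 = −182·1406 + 541·473
1 = 541·6097 − 2346·1406
1 = −2346·13600 + 5233·6097
So 6097·5233 ≡ 1 (mod 13600), hence d = 5233.

5233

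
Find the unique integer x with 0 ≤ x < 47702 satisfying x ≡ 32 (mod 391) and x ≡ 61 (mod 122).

Write x = 32 + 391·k. Then 391·k ≡ 61 − 32 ≡ 29 (mod 122).
Need 391⁻¹ mod 122. Extended Euclid on (122, 25):
122 = 4*25 + 22
25 = 1*22 + 3
22 = 7*3 + 1
3 = 3*1 + 0
Back-substitute:
1 = 22 − 7·3
1 = −7·25 + 8·22
1 = 8·122 − 39·25
391⁻¹ ≡ 83 (mod 122), so k ≡ 83·29 ≡ 89 (mod 122).
x = 32 + 391·89 = 34831.

34831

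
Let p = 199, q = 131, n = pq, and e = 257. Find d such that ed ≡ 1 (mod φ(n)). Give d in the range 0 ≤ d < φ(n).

φ(n) = (p−1)(q−1) = 198·130 = 25740.
Need d with 257·d ≡ 1 (mod 25740). Apply the extended Euclidean algorithm:
25740 = 100*257 + 40
257 = 6*40 + 17
40 = 2*17 + 6
17 = 2*6 + 5
6 = 1*5 + 1
5 = 5*1 + 0
Back-substitute:
1 = 6 − 5
1 = −17 + 3·6
1 = 3·40 − 7·17
1 = −7·257 + 45·40
1 = 45·25740 − 4507·257
So 257·(-4507) ≡ 1 (mod 25740), hence d ≡ -4507 ≡ 21233 (mod 25740).

21233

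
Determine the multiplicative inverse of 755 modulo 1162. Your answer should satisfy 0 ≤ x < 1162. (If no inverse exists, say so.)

gcd(1162, 755) by repeated division:
1162 = 1×755 + 407
755 = 1×407 + 348
407 = 1×348 + 59
348 = 5×59 + 53
59 = 1×53 + 6
53 = 8×6 + 5
6 = 1×5 + 1
5 = 5×1 + 0
The gcd is 1. Working backward:
1 = 6 − 5
1 = −53 + 9·6
1 = 9·59 − 10·53
1 = −10·348 + 59·59
1 = 59·407 − 69·348
1 = −69·755 + 128·407
1 = 128·1162 − 197·755
Thus 755·(-197) ≡ 1 (mod 1162); reducing, -197 mod 1162 = 965.

965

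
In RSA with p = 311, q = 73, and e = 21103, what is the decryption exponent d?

φ(n) = (p−1)(q−1) = 310·72 = 22320.
Need d with 21103·d ≡ 1 (mod 22320). Apply the extended Euclidean algorithm:
22320 = 1×21103 + 1217
21103 = 17×1217 + 414
1217 = 2×414 + 389
414 = 1×389 + 25
389 = 15×25 + 14
25 = 1×14 + 11
14 = 1×11 + 3
11 = 3×3 + 2
3 = 1×2 + 1
2 = 2×1 + 0
Back-substitute:
1 = 3 − 2
1 = −11 + 4·3
1 = 4·14 − 5·11
1 = −5·25 + 9·14
1 = 9·389 − 140·25
1 = −140·414 + 149·389
1 = 149·1217 − 438·414
1 = −438·21103 + 7595·1217
1 = 7595·22320 − 8033·21103
So 21103·(-8033) ≡ 1 (mod 22320), hence d ≡ -8033 ≡ 14287 (mod 22320).

14287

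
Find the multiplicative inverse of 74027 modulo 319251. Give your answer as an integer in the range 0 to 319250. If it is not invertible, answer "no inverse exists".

gcd(319251, 74027) by repeated division:
319251 = 4×74027 + 23143
74027 = 3×23143 + 4598
23143 = 5×4598 + 153
4598 = 30×153 + 8
153 = 19×8 + 1
8 = 8×1 + 0
The gcd is 1. Working backward:
1 = 153 − 19·8
1 = −19·4598 + 571·153
1 = 571·23143 − 2874·4598
1 = −2874·74027 + 9193·23143
1 = 9193·319251 − 39646·74027
Hence 74027⁻¹ ≡ -39646 ≡ 279605 (mod 319251).

279605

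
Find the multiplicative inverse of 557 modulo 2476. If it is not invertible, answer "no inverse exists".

Extended Euclidean algorithm:
2476 = 4×557 + 248
557 = 2×248 + 61
248 = 4×61 + 4
61 = 15×4 + 1
4 = 4×1 + 0
The gcd is 1. Working backward:
1 = 61 − 15·4
1 = −15·248 + 61·61
1 = 61·557 − 137·248
1 = −137·2476 + 609·557
So 557·609 ≡ 1 (mod 2476).

609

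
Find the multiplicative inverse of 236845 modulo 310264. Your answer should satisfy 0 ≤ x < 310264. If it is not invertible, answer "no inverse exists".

95709

Apply the Euclidean algorithm to 310264 and 236845:
310264 = 1*236845 + 73419
236845 = 3*73419 + 16588
73419 = 4*16588 + 7067
16588 = 2*7067 + 2454
7067 = 2*2454 + 2159
2454 = 1*2159 + 295
2159 = 7*295 + 94
295 = 3*94 + 13
94 = 7*13 + 3
13 = 4*3 + 1
3 = 3*1 + 0
The gcd is 1. Working backward:
1 = 13 − 4·3
1 = −4·94 + 29·13
1 = 29·295 − 91·94
1 = −91·2159 + 666·295
1 = 666·2454 − 757·2159
1 = −757·7067 + 2180·2454
1 = 2180·16588 − 5117·7067
1 = −5117·73419 + 22648·16588
1 = 22648·236845 − 73061·73419
1 = −73061·310264 + 95709·236845
So 236845·95709 ≡ 1 (mod 310264).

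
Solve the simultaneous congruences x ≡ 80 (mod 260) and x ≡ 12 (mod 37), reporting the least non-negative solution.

1640

Write x = 80 + 260·k. Then 260·k ≡ 12 − 80 ≡ 6 (mod 37).
Need 260⁻¹ mod 37. Extended Euclid on (37, 1):
37 = 37·1 + 0
260⁻¹ ≡ 1 (mod 37), so k ≡ 1·6 ≡ 6 (mod 37).
x = 80 + 260·6 = 1640.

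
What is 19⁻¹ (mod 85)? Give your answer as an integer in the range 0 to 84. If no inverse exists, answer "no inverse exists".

9

Apply the Euclidean algorithm to 85 and 19:
85 = 4·19 + 9
19 = 2·9 + 1
9 = 9·1 + 0
gcd = 1, so the inverse exists. Back-substitute:
1 = 19 − 2·9
1 = −2·85 + 9·19
So 19·9 ≡ 1 (mod 85).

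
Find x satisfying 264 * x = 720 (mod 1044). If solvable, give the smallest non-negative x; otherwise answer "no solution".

66

First find gcd(264, 1044):
1044 = 3×264 + 252
264 = 1×252 + 12
252 = 21×12 + 0
gcd = 12 and 12 | 720, so solutions exist. Divide through by 12: 22x ≡ 60 (mod 87).
Now find 22⁻¹ mod 87:
87 = 3*22 + 21
22 = 1*21 + 1
21 = 21*1 + 0
Back-substitute:
1 = 22 − 21
1 = −87 + 4·22
So 22⁻¹ ≡ 4 (mod 87).
Then x ≡ 4·60 ≡ 66 (mod 87); the smallest non-negative solution is x = 66.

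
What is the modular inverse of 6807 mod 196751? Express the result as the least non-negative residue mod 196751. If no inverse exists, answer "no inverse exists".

63069

Extended Euclidean algorithm:
196751 = 28*6807 + 6155
6807 = 1*6155 + 652
6155 = 9*652 + 287
652 = 2*287 + 78
287 = 3*78 + 53
78 = 1*53 + 25
53 = 2*25 + 3
25 = 8*3 + 1
3 = 3*1 + 0
The gcd is 1. Working backward:
1 = 25 − 8·3
1 = −8·53 + 17·25
1 = 17·78 − 25·53
1 = −25·287 + 92·78
1 = 92·652 − 209·287
1 = −209·6155 + 1973·652
1 = 1973·6807 − 2182·6155
1 = −2182·196751 + 63069·6807
So 6807·63069 ≡ 1 (mod 196751).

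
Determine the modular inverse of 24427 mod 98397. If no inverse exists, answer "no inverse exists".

Compute gcd(24427, 98397):
98397 = 4*24427 + 689
24427 = 35*689 + 312
689 = 2*312 + 65
312 = 4*65 + 52
65 = 1*52 + 13
52 = 4*13 + 0
The gcd is 13, not 1, hence no inverse exists.

no inverse exists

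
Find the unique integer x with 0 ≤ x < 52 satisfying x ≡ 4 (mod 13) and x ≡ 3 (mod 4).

Write x = 4 + 13·k. Then 13·k ≡ 3 − 4 ≡ 3 (mod 4).
Need 13⁻¹ mod 4. Extended Euclid on (4, 1):
4 = 4*1 + 0
13⁻¹ ≡ 1 (mod 4), so k ≡ 1·3 ≡ 3 (mod 4).
x = 4 + 13·3 = 43.

43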